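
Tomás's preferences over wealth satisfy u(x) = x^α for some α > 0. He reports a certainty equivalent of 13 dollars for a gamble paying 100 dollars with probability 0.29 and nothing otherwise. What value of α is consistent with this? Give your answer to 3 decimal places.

EU(lottery) = 0.29·100^α + 0.71·0 = 0.29·100^α.
Setting u(13) equal to that: 13^α = 0.29·100^α ⇒ (13/100)^α = 0.29.
α = ln(0.29) / ln(13/100) = -1.237874/-2.040221 ≈ 0.607.

α ≈ 0.607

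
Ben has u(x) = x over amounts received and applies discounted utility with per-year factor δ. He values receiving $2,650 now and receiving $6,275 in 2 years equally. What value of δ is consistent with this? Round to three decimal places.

The payoff in 2 years is discounted by δ^2, so u(2650) = δ^2·u(6275) and δ^2 = u(2650)/u(6275).
With u(x) = x: δ^2 = 2650/6275 = 0.42231.
Hence δ = (0.42231)^(1/2) = 0.64985.

δ ≈ 0.650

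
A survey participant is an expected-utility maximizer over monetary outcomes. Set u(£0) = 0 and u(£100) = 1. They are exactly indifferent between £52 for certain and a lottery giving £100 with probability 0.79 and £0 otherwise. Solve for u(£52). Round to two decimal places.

0.79

The indifference gives u(£52) = 0.79·u(£100) + 0.21·u(£0) = 0.79·1 + 0.21·0 = 0.79.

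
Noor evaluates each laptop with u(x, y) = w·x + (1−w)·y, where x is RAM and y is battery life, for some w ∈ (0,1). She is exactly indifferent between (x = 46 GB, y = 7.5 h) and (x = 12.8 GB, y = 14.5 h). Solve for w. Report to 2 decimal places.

w = 0.17

u(46,7.5) = u(12.8,14.5) means w·46 + (1−w)·7.5 = w·12.8 + (1−w)·14.5.
Collecting terms: w·33.2 = (1−w)·7.
Hence w = 7/(33.2+7) = 7/40.2 = 0.17.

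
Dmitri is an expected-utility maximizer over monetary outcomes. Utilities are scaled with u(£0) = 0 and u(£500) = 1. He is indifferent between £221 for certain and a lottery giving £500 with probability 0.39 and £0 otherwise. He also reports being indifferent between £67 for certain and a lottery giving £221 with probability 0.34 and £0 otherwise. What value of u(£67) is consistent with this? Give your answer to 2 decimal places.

0.13

The first gamble pins u(£221): it must equal 0.39·1 + 0.61·0 = 0.39.
The second indifference gives u(£67) = 0.34·u(£221) + 0.66·u(£0) = 0.34·0.39 + 0.66·0.00 = 0.1326.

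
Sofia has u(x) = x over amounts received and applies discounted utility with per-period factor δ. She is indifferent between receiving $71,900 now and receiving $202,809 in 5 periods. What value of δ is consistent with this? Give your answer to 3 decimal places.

Equating discounted utilities: u(71900) = δ^5·u(202809) ⇒ δ^5 = u(71900)/u(202809).
With u(x) = x: δ^5 = 71900/202809 = 0.35452.
Hence δ = (0.35452)^(1/5) = 0.81270.

δ ≈ 0.813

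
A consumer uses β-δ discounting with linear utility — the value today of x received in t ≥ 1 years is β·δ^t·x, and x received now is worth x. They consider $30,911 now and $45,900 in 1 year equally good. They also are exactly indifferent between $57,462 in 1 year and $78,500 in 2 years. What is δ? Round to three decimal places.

δ ≈ 0.732

The second indifference involves only future payoffs, so β cancels: β·δ^1·57462 = β·δ^2·78500, giving δ = 57462/78500 = 0.73200.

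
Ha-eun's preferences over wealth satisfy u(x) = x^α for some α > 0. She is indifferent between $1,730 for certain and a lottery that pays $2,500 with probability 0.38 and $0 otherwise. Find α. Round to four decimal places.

α ≈ 2.6281

Since u(0) = 0, the lottery's EU is 0.38·2500^α.
Setting u(1730) equal to that: 1730^α = 0.38·2500^α ⇒ (1730/2500)^α = 0.38.
α = ln(0.38) / ln(1730/2500) = -0.9675840/-0.3681693 ≈ 2.6281.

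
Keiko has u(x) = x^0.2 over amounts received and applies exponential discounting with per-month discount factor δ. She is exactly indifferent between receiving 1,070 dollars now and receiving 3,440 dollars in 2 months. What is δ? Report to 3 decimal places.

δ ≈ 0.890

Indifference means u(1070) = δ^2 · u(3440), so δ^2 = u(1070)/u(3440).
Since u(x) = x^0.2, δ^2 = (1070/3440)^0.2 = 0.31105^0.2 = 0.79171.
Taking the square root: δ = 0.79171^(1/2) ≈ 0.890.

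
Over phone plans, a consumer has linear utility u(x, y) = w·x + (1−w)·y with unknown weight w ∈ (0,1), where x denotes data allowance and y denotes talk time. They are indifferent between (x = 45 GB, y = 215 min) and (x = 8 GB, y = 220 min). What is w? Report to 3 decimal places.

u(45,215) = u(8,220) means w·45 + (1−w)·215 = w·8 + (1−w)·220.
w·(45−8) = (1−w)·(220−215), i.e. w·37 = (1−w)·5.
Hence w = 5/(37+5) = 5/42 = 0.119.

w = 0.119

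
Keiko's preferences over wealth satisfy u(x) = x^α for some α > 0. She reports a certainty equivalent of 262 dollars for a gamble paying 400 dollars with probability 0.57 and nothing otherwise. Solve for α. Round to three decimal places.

α ≈ 1.329

The lottery's expected utility is 0.57·u(400) + 0.43·u(0) = 0.57·400^α (since u(0) = 0 for α > 0).
Indifference: 262^α = 0.57·400^α, so (262/400)^α = 0.57.
α = ln(0.57) / ln(262/400) = -0.562119/-0.423120 ≈ 1.329.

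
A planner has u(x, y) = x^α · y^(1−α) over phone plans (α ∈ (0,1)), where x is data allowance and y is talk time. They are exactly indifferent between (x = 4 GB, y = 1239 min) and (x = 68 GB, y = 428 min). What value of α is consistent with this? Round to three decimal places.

α ≈ 0.273

The Cobb–Douglas utilities coincide, so 4^α·1239^(1−α) = 68^α·428^(1−α).
Taking logs: α·ln 4 + (1−α)·ln 1239 = α·ln 68 + (1−α)·ln 428, i.e. α·-2.833213 = (1−α)·-1.062937.
Thus α·(-3.896150) = -1.062937, so α = -1.062937/-3.896150 ≈ 0.273.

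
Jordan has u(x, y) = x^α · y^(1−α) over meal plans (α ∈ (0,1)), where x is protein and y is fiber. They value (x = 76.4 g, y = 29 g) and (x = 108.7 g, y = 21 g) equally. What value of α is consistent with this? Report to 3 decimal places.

α ≈ 0.478

Indifference: 76.4^α · 29^(1−α) = 108.7^α · 21^(1−α).
Rearrange to (76.4/108.7)^α = (21/29)^(1−α) and take logs: α·-0.352609 = (1−α)·-0.322773.
So α/(1−α) = (-0.322773)/(-0.352609) = 0.915385, and α = 0.915385/1.915385 ≈ 0.478.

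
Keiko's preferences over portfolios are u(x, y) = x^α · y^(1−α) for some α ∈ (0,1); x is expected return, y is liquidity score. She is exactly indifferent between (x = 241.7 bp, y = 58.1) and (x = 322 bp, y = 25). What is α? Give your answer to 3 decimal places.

Indifference: 241.7^α · 58.1^(1−α) = 322^α · 25^(1−α).
Rearrange to (241.7/322)^α = (25/58.1)^(1−α) and take logs: α·-0.286854 = (1−α)·-0.843290.
So α/(1−α) = (-0.843290)/(-0.286854) = 2.939788, and α = 2.939788/3.939788 ≈ 0.746.

α ≈ 0.746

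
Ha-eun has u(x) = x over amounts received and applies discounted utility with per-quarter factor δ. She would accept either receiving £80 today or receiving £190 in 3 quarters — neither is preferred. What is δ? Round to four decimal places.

The payoff in 3 quarters is discounted by δ^3, so u(80) = δ^3·u(190) and δ^3 = u(80)/u(190).
With u(x) = x: δ^3 = 80/190 = 0.42105.
Hence δ = (0.42105)^(1/3) = 0.749512.

δ ≈ 0.7495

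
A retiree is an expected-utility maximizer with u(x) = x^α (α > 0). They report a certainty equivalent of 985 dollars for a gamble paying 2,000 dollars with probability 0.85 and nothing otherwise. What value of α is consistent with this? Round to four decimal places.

α ≈ 0.2295

Since u(0) = 0, the lottery's EU is 0.85·2000^α.
Setting u(985) equal to that: 985^α = 0.85·2000^α ⇒ (985/2000)^α = 0.85.
α = ln(0.85) / ln(985/2000) = -0.1625189/-0.7082608 ≈ 0.2295.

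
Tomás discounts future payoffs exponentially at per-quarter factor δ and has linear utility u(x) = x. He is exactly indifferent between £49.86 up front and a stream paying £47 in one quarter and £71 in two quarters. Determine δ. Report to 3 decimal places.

δ ≈ 0.570

The stream is worth 47δ + 71δ² today, so 47δ + 71δ² = 49.86.
So 71δ² + 47δ − 49.86 = 0.
δ = (−47 + √(47² + 4·71·49.86)) / (2·71) = (−47 + √16369.24) / 142 ≈ 0.570.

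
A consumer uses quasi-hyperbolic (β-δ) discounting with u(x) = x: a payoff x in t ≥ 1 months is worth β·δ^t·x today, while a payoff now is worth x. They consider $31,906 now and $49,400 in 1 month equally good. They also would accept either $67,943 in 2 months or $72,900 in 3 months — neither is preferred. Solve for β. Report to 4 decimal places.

Both payoffs in the second observation are in the future, so β drops out: δ^2·67943 = δ^3·72900 ⇒ δ = 67943/72900 = 0.93200.
The first indifference: 31906 = β·δ·49400, so β = 31906/(δ·49400) = 31906/(0.93200·49400) ≈ 0.6930.

β ≈ 0.6930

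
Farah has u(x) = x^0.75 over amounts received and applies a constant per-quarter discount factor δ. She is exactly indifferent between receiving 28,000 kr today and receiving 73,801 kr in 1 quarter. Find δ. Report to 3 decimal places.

δ ≈ 0.483

The payoff in 1 quarter is discounted by δ, so u(28000) = δ·u(73801) and δ = u(28000)/u(73801).
With u(x) = x^0.75: δ = 28000^0.75/73801^0.75 = (28000/73801)^0.75 = 0.48342.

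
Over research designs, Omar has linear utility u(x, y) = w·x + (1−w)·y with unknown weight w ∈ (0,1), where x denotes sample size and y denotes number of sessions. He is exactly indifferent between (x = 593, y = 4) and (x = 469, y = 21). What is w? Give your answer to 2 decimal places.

w = 0.12

u(593,4) = u(469,21) means w·593 + (1−w)·4 = w·469 + (1−w)·21.
Rearranging, 124·w − 17·(1−w) = 0.
The marginal rate of substitution is 17/124, so w = 17/(124+17) = 0.12.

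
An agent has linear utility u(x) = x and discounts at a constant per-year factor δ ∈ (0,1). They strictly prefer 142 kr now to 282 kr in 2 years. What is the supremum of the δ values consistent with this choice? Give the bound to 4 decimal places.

Under u(x) = x this choice says 142 > δ^2·282.
Hence δ^2 < 142/282 = 0.50355, and x ↦ x^(1/2) is increasing on (0,∞).
δ < 0.50355^(1/2) = 0.7096.

δ < 0.7096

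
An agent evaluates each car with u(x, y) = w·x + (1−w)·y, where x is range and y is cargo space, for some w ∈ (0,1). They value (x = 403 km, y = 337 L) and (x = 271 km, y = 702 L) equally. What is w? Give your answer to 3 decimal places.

u(403,337) = u(271,702) means w·403 + (1−w)·337 = w·271 + (1−w)·702.
w·(403−271) = (1−w)·(702−337), i.e. w·132 = (1−w)·365.
Hence w = 365/(132+365) = 365/497 = 0.734.

w = 0.734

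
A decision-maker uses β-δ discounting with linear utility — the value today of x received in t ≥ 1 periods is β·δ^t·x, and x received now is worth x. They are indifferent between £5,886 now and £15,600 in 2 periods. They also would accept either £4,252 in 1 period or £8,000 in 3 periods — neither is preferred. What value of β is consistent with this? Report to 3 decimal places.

From the later pair, β·δ^1·4252 = β·δ^3·8000; dividing through, δ^2 = 4252/8000 = 0.53150, so δ = 0.72904.
Substituting δ into 5886 = β·δ^2·15600: β = 5886/(8291.400) ≈ 0.710.

β ≈ 0.710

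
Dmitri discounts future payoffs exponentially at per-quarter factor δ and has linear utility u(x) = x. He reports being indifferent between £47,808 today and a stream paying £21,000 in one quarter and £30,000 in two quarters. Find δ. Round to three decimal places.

δ ≈ 0.960

Present value of the stream is 21000·δ + 30000·δ². Indifference gives 21000δ + 30000δ² = 47808.
So 30000δ² + 21000δ − 47808 = 0.
The positive root is δ = [−21000 + √(21000² + 4·30000·47808)] / (2·30000) = (−21000 + 78600.000)/60000 ≈ 0.960.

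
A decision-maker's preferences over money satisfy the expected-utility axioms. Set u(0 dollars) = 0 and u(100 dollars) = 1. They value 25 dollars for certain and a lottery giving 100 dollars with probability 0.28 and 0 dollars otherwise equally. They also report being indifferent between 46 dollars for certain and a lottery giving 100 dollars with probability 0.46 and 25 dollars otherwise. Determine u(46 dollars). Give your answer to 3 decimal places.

First, u(25 dollars) = 0.28·u(100 dollars) + 0.72·u(0 dollars) = 0.28.
Then u(46 dollars) = 0.46·u(100 dollars) + 0.54·u(25 dollars) = 0.46·1.00 + 0.54·0.28 = 0.6112.

0.611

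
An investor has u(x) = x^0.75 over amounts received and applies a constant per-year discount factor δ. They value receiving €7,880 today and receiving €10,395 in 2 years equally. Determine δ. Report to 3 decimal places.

δ ≈ 0.901

Equating discounted utilities: u(7880) = δ^2·u(10395) ⇒ δ^2 = u(7880)/u(10395).
Since u(x) = x^0.75, δ^2 = (7880/10395)^0.75 = 0.75806^0.75 = 0.81241.
Taking the square root: δ = 0.81241^(1/2) ≈ 0.901.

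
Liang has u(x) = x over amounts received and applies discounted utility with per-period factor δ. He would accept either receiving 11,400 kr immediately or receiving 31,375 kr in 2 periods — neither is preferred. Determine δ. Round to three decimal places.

δ ≈ 0.603

Equating discounted utilities: u(11400) = δ^2·u(31375) ⇒ δ^2 = u(11400)/u(31375).
With u(x) = x: δ^2 = 11400/31375 = 0.36335.
Hence δ = (0.36335)^(1/2) = 0.60278.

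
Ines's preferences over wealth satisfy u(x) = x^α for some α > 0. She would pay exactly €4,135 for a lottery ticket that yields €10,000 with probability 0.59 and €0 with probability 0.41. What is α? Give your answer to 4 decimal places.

The lottery's expected utility is 0.59·u(10000) + 0.41·u(0) = 0.59·10000^α (since u(0) = 0 for α > 0).
Equating: 4135^α = 0.59·10000^α, i.e. 0.4135^α = 0.59.
Take logs: α = ln 0.59 / ln(4135/10000) ≈ 0.597479.

α ≈ 0.5975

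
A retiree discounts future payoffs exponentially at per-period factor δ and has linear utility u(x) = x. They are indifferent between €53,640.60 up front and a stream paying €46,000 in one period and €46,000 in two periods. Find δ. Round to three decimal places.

Present value of the stream is 46000·δ + 46000·δ². Indifference gives 46000δ + 46000δ² = 53640.60.
That is, 46000δ² + 46000δ − 53640.60 = 0, a quadratic in δ.
The positive root is δ = [−46000 + √(46000² + 4·46000·53640.60)] / (2·46000) = (−46000 + 109480.000)/92000 ≈ 0.690.

δ ≈ 0.690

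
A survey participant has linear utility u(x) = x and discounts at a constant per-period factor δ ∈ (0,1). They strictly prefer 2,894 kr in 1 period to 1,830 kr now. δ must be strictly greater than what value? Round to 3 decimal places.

δ > 0.632

The preference means 1830 < δ·2894.
Dividing through by 2894 gives δ > 0.63234.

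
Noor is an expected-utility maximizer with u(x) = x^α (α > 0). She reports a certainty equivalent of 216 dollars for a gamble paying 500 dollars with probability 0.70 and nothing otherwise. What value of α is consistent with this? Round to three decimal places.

Since u(0) = 0, the lottery's EU is 0.70·500^α.
Indifference: 216^α = 0.70·500^α, so (216/500)^α = 0.70.
α = ln(0.70) / ln(216/500) = -0.356675/-0.839330 ≈ 0.425.

α ≈ 0.425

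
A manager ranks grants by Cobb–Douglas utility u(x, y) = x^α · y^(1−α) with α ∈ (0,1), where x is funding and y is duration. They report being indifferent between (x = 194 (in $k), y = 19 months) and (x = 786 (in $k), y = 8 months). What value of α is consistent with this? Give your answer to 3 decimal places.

α ≈ 0.382

Indifference: 194^α · 19^(1−α) = 786^α · 8^(1−α).
(194/786)^α = (8/19)^(1−α); take logs: α·ln(194/786) = (1−α)·ln(8/19), i.e. α·-1.399099 = (1−α)·-0.864997.
Thus α·(-2.264096) = -0.864997, so α = -0.864997/-2.264096 ≈ 0.382.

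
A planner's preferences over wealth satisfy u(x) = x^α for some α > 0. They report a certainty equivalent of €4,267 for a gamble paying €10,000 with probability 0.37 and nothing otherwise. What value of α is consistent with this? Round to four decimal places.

α ≈ 1.1674

The lottery's expected utility is 0.37·u(10000) + 0.63·u(0) = 0.37·10000^α (since u(0) = 0 for α > 0).
Equating: 4267^α = 0.37·10000^α, i.e. 0.4267^α = 0.37.
Taking logs: α·ln(4267/10000) = ln(0.37), so α = -0.9942523 / -0.8516741 ≈ 1.1674.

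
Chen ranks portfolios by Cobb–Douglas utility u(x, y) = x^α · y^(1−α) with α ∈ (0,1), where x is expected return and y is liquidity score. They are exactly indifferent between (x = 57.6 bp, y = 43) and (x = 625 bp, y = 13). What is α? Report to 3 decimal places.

α ≈ 0.334

Set the two utilities equal: 57.6^α·43^(1−α) = 625^α·13^(1−α).
(57.6/625)^α = (13/43)^(1−α); take logs: α·ln(57.6/625) = (1−α)·ln(13/43), i.e. α·-2.384229 = (1−α)·-1.196251.
So α/(1−α) = (-1.196251)/(-2.384229) = 0.501735, and α = 0.501735/1.501735 ≈ 0.334.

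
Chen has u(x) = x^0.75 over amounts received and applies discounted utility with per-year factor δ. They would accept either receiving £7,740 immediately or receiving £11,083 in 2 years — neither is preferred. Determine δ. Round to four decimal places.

Equating discounted utilities: u(7740) = δ^2·u(11083) ⇒ δ^2 = u(7740)/u(11083).
Since u(x) = x^0.75, δ^2 = (7740/11083)^0.75 = 0.69837^0.75 = 0.76395.
Taking the square root: δ = 0.76395^(1/2) ≈ 0.8740.

δ ≈ 0.8740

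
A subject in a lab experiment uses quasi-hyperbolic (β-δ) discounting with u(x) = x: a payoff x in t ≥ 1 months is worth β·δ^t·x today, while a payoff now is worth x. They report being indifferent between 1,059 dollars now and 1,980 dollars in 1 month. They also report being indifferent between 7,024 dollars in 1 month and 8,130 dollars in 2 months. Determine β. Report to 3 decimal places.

β ≈ 0.619

From the later pair, β·δ^1·7024 = β·δ^2·8130; dividing through, δ = 7024/8130 = 0.86396.
The first indifference: 1059 = β·δ·1980, so β = 1059/(δ·1980) = 1059/(0.86396·1980) ≈ 0.619.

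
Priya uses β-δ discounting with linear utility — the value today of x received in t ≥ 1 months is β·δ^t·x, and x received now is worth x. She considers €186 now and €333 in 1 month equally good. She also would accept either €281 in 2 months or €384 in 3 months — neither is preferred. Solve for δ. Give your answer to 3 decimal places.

From the later pair, β·δ^2·281 = β·δ^3·384; dividing through, δ = 281/384 = 0.73177.

δ ≈ 0.732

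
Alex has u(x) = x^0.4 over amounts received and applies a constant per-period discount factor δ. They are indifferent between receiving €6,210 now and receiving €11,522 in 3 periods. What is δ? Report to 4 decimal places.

δ ≈ 0.9209

The payoff in 3 periods is discounted by δ^3, so u(6210) = δ^3·u(11522) and δ^3 = u(6210)/u(11522).
With u(x) = x^0.4: δ^3 = 6210^0.4/11522^0.4 = (6210/11522)^0.4 = 0.78095.
So δ = 0.78095^(1/3) ≈ 0.9209.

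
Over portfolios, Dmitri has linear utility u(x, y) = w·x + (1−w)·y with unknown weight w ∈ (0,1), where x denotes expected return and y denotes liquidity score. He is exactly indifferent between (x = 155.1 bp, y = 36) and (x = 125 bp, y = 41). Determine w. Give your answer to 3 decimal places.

w = 0.142

Equating utilities: w·155.1 + (1−w)·36 = w·125 + (1−w)·41.
Collecting terms: w·30.1 = (1−w)·5.
The marginal rate of substitution is 5/30.1, so w = 5/(30.1+5) = 0.142.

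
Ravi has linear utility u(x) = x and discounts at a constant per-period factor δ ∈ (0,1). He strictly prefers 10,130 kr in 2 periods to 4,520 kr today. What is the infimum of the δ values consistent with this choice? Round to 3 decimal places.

Comparing present values: 4520 < δ^2·10130.
Dividing by 10130: δ^2 > 0.44620. Both sides are positive, so the square root keeps the direction.
δ > 0.44620^(1/2) = 0.668.

δ > 0.668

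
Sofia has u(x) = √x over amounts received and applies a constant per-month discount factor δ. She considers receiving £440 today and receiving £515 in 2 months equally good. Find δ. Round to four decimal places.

δ ≈ 0.9614

Equating discounted utilities: u(440) = δ^2·u(515) ⇒ δ^2 = u(440)/u(515).
Since u(x) = √x, δ^2 = √(440/515) = 0.92432.
Taking the square root: δ = 0.92432^(1/2) ≈ 0.9614.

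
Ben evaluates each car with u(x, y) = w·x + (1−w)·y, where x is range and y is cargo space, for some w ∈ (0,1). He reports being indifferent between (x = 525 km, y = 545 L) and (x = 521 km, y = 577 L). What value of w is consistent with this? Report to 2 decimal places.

w = 0.89

Equating utilities: w·525 + (1−w)·545 = w·521 + (1−w)·577.
Collecting terms: w·4 = (1−w)·32.
The marginal rate of substitution is 32/4, so w = 32/(4+32) = 0.89.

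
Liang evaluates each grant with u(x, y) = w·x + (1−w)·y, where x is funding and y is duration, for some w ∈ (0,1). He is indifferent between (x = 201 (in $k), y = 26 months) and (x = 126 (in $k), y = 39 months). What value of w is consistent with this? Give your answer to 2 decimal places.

Indifference: w·201 + (1−w)·26 = w·126 + (1−w)·39.
Rearranging, 75·w − 13·(1−w) = 0.
So w/(1−w) = 13/75 = 0.1733, giving w = 13/(75+13) = 0.15.

w = 0.15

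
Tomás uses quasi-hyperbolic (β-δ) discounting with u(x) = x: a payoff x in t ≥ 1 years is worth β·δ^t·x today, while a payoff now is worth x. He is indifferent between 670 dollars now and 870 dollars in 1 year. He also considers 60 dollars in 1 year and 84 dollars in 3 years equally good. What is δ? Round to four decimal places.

From the later pair, β·δ^1·60 = β·δ^3·84; dividing through, δ^2 = 60/84 = 0.71429, so δ = 0.84515.

δ ≈ 0.8452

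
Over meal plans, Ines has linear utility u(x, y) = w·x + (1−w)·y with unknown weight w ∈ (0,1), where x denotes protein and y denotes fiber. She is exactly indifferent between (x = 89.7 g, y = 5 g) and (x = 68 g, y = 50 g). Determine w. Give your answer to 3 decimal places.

Equating utilities: w·89.7 + (1−w)·5 = w·68 + (1−w)·50.
w·(89.7−68) = (1−w)·(50−5), i.e. w·21.7 = (1−w)·45.
Hence w = 45/(21.7+45) = 45/66.7 = 0.675.

w = 0.675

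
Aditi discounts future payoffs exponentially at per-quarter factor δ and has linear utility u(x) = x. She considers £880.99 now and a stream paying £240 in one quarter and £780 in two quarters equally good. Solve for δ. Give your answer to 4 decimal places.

δ ≈ 0.9200

Present value of the stream is 240·δ + 780·δ². Indifference gives 240δ + 780δ² = 880.99.
So 780δ² + 240δ − 880.99 = 0.
The positive root is δ = [−240 + √(240² + 4·780·880.99)] / (2·780) = (−240 + 1675.198)/1560 ≈ 0.9200.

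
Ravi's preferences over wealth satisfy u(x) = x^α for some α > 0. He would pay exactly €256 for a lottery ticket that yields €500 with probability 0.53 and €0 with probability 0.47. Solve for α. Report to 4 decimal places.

α ≈ 0.9484

Since u(0) = 0, the lottery's EU is 0.53·500^α.
Equating: 256^α = 0.53·500^α, i.e. 0.5120^α = 0.53.
Taking logs: α·ln(256/500) = ln(0.53), so α = -0.6348783 / -0.6694307 ≈ 0.9484.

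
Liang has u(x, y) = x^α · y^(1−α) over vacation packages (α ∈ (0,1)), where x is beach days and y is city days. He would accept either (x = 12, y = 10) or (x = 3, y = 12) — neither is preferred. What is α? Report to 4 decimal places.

Indifference: 12^α · 10^(1−α) = 3^α · 12^(1−α).
Taking logs: α·ln 12 + (1−α)·ln 10 = α·ln 3 + (1−α)·ln 12, i.e. α·1.3862944 = (1−α)·0.1823216.
With A = 1.3862944 and B = 0.1823216: α·A = (1−α)·B, so α = B/(A+B) = 0.1823216/1.5686160 ≈ 0.1162.

α ≈ 0.1162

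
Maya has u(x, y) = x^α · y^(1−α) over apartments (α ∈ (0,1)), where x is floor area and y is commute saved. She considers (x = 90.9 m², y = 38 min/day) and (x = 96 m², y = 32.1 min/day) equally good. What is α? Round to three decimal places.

α ≈ 0.756

Set the two utilities equal: 90.9^α·38^(1−α) = 96^α·32.1^(1−α).
Rearrange to (90.9/96)^α = (32.1/38)^(1−α) and take logs: α·-0.054588 = (1−α)·-0.168730.
Thus α·(-0.223318) = -0.168730, so α = -0.168730/-0.223318 ≈ 0.756.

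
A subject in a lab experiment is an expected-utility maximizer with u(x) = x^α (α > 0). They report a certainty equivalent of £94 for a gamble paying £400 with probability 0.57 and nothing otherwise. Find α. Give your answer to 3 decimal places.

The lottery's expected utility is 0.57·u(400) + 0.43·u(0) = 0.57·400^α (since u(0) = 0 for α > 0).
Indifference: 94^α = 0.57·400^α, so (94/400)^α = 0.57.
α = ln(0.57) / ln(94/400) = -0.562119/-1.448170 ≈ 0.388.

α ≈ 0.388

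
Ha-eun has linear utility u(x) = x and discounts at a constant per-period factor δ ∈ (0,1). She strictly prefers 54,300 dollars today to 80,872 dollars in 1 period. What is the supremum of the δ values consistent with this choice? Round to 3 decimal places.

δ < 0.671

Comparing present values: 54300 > δ·80872.
So δ < 54300/80872 = 0.67143.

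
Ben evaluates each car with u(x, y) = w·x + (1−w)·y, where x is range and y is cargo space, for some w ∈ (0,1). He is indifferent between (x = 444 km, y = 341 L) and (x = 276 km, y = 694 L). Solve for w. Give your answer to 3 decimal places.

w = 0.678

Equating utilities: w·444 + (1−w)·341 = w·276 + (1−w)·694.
Rearranging, 168·w − 353·(1−w) = 0.
Hence w = 353/(168+353) = 353/521 = 0.678.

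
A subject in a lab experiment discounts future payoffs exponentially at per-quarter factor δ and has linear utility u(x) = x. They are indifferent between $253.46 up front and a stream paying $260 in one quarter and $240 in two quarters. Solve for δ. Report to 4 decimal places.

Equating present values: 253.46 = 260δ + 240δ².
Rearranged: 240δ² + 260δ − 253.46 = 0.
The positive root is δ = [−260 + √(260² + 4·240·253.46)] / (2·240) = (−260 + 557.603)/480 ≈ 0.6200.

δ ≈ 0.6200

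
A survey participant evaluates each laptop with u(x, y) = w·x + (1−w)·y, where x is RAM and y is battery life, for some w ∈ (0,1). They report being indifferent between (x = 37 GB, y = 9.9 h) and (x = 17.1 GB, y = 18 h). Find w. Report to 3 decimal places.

w = 0.289

Equating utilities: w·37 + (1−w)·9.9 = w·17.1 + (1−w)·18.
w·(37−17.1) = (1−w)·(18−9.9), i.e. w·19.9 = (1−w)·8.1.
The marginal rate of substitution is 8.1/19.9, so w = 8.1/(19.9+8.1) = 0.289.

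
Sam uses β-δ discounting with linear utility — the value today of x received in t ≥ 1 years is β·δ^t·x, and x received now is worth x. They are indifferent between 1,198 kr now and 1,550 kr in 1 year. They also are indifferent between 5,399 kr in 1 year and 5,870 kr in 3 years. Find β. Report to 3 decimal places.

The second indifference involves only future payoffs, so β cancels: β·δ^1·5399 = β·δ^3·5870, giving δ^2 = 5399/5870 = 0.91976, so δ = 0.95904.
Substituting δ into 1198 = β·δ·1550: β = 1198/(1486.515) ≈ 0.806.

β ≈ 0.806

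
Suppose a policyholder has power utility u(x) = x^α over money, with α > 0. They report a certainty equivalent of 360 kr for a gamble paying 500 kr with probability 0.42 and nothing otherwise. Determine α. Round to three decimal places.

α ≈ 2.641

Since u(0) = 0, the lottery's EU is 0.42·500^α.
Indifference: 360^α = 0.42·500^α, so (360/500)^α = 0.42.
Taking logs: α·ln(360/500) = ln(0.42), so α = -0.867501 / -0.328504 ≈ 2.641.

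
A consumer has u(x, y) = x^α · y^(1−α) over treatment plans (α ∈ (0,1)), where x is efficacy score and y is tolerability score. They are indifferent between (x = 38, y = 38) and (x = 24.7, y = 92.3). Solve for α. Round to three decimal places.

α ≈ 0.673

Set the two utilities equal: 38^α·38^(1−α) = 24.7^α·92.3^(1−α).
Rearrange to (38/24.7)^α = (92.3/38)^(1−α) and take logs: α·0.430783 = (1−α)·0.887458.
Thus α·(1.318241) = 0.887458, so α = 0.887458/1.318241 ≈ 0.673.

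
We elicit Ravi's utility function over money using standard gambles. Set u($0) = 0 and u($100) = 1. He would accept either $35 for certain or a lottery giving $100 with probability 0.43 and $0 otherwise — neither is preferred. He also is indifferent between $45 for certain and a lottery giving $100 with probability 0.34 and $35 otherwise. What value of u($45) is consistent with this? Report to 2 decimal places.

0.62

From the first indifference, u($35) = 0.43·u($100) + 0.57·u($0) = 0.43·1 + 0.57·0 = 0.43.
The second indifference gives u($45) = 0.34·u($100) + 0.66·u($35) = 0.34·1.00 + 0.66·0.43 = 0.6238.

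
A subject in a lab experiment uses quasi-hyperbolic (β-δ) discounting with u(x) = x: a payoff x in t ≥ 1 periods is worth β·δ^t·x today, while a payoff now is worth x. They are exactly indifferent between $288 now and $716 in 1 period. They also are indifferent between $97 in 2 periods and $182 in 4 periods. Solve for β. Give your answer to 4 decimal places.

The second indifference involves only future payoffs, so β cancels: β·δ^2·97 = β·δ^4·182, giving δ^2 = 97/182 = 0.53297, so δ = 0.73005.
Now use the now-vs-future pair: 288 = β·δ·716 gives β = 288/(0.73005·716) ≈ 0.5510.

β ≈ 0.5510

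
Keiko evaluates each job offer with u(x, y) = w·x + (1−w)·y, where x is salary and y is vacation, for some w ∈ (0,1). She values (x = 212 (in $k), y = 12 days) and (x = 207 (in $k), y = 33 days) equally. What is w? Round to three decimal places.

Indifference: w·212 + (1−w)·12 = w·207 + (1−w)·33.
Rearranging, 5·w − 21·(1−w) = 0.
So w/(1−w) = 21/5 = 4.2000, giving w = 21/(5+21) = 0.808.

w = 0.808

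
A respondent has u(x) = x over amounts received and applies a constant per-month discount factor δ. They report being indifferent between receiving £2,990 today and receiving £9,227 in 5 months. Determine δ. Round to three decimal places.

δ ≈ 0.798

Equating discounted utilities: u(2990) = δ^5·u(9227) ⇒ δ^5 = u(2990)/u(9227).
With u(x) = x: δ^5 = 2990/9227 = 0.32405.
So δ = 0.32405^(1/5) ≈ 0.798.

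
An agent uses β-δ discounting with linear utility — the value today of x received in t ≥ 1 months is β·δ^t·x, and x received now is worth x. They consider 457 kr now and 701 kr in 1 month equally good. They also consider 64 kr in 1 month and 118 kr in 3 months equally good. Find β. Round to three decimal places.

β ≈ 0.885

The second indifference involves only future payoffs, so β cancels: β·δ^1·64 = β·δ^3·118, giving δ^2 = 64/118 = 0.54237, so δ = 0.73646.
Now use the now-vs-future pair: 457 = β·δ·701 gives β = 457/(0.73646·701) ≈ 0.885.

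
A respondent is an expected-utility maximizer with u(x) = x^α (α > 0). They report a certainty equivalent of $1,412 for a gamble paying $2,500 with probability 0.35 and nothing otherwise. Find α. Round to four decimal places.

Since u(0) = 0, the lottery's EU is 0.35·2500^α.
Setting u(1412) equal to that: 1412^α = 0.35·2500^α ⇒ (1412/2500)^α = 0.35.
Take logs: α = ln 0.35 / ln(1412/2500) ≈ 1.837655.

α ≈ 1.8377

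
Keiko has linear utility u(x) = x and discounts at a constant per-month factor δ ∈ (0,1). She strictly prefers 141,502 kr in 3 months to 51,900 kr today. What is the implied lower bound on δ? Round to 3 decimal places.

δ > 0.716

The preference means 51900 < δ^3·141502.
Hence δ^3 > 51900/141502 = 0.36678, and x ↦ x^(1/3) is increasing on (0,∞).
δ > (51900/141502)^(1/3) ≈ 0.716.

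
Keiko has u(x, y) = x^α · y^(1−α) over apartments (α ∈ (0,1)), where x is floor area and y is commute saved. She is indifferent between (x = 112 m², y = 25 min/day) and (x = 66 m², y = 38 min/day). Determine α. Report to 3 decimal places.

Indifference: 112^α · 25^(1−α) = 66^α · 38^(1−α).
(112/66)^α = (38/25)^(1−α); take logs: α·ln(112/66) = (1−α)·ln(38/25), i.e. α·0.528844 = (1−α)·0.418710.
With A = 0.528844 and B = 0.418710: α·A = (1−α)·B, so α = B/(A+B) = 0.418710/0.947554 ≈ 0.442.

α ≈ 0.442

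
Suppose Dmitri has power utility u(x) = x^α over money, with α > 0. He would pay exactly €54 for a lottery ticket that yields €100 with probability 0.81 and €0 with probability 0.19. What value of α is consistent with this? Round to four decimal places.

α ≈ 0.3420

EU(lottery) = 0.81·100^α + 0.19·0 = 0.81·100^α.
Equating: 54^α = 0.81·100^α, i.e. 0.5400^α = 0.81.
Take logs: α = ln 0.81 / ln(54/100) ≈ 0.341976.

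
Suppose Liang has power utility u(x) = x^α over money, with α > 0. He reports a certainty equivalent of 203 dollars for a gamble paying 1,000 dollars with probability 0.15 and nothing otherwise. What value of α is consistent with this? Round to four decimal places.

EU(lottery) = 0.15·1000^α + 0.85·0 = 0.15·1000^α.
Indifference: 203^α = 0.15·1000^α, so (203/1000)^α = 0.15.
Taking logs: α·ln(203/1000) = ln(0.15), so α = -1.8971200 / -1.5945493 ≈ 1.1898.

α ≈ 1.1898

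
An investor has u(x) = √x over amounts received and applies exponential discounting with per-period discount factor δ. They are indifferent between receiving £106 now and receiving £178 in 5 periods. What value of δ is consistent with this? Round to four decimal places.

δ ≈ 0.9495

Indifference means u(106) = δ^5 · u(178), so δ^5 = u(106)/u(178).
Since u(x) = √x, δ^5 = √(106/178) = 0.77169.
So δ = 0.77169^(1/5) ≈ 0.9495.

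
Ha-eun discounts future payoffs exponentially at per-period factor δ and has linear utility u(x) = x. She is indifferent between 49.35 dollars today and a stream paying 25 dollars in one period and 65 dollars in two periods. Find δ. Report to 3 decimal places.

The stream is worth 25δ + 65δ² today, so 25δ + 65δ² = 49.35.
That is, 65δ² + 25δ − 49.35 = 0, a quadratic in δ.
By the quadratic formula (taking the positive root), δ = (−25 + √13456.00) / 130 ≈ 0.700.

δ ≈ 0.700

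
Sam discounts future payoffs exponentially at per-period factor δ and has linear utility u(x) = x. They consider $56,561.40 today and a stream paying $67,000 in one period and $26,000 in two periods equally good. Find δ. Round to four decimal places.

δ ≈ 0.6700

Equating present values: 56561.40 = 67000δ + 26000δ².
Rearranged: 26000δ² + 67000δ − 56561.40 = 0.
δ = (−67000 + √(67000² + 4·26000·56561.40)) / (2·26000) = (−67000 + √10371385600.00) / 52000 ≈ 0.6700.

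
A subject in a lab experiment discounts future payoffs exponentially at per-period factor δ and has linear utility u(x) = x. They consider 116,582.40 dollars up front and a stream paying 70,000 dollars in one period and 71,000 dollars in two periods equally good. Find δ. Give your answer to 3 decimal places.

The stream is worth 70000δ + 71000δ² today, so 70000δ + 71000δ² = 116582.40.
So 71000δ² + 70000δ − 116582.40 = 0.
δ = (−70000 + √(70000² + 4·71000·116582.40)) / (2·71000) = (−70000 + √38009401600.00) / 142000 ≈ 0.880.

δ ≈ 0.880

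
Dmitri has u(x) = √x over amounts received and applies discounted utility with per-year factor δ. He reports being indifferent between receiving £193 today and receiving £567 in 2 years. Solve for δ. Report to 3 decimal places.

Indifference means u(193) = δ^2 · u(567), so δ^2 = u(193)/u(567).
With u(x) = √x: δ^2 = √193/√567 = √(193/567) = 0.58343.
So δ = 0.58343^(1/2) ≈ 0.764.

δ ≈ 0.764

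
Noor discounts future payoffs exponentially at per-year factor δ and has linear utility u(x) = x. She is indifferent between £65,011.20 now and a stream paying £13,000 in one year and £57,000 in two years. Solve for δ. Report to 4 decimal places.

δ ≈ 0.9600

Present value of the stream is 13000·δ + 57000·δ². Indifference gives 13000δ + 57000δ² = 65011.20.
So 57000δ² + 13000δ − 65011.20 = 0.
δ = (−13000 + √(13000² + 4·57000·65011.20)) / (2·57000) = (−13000 + √14991553600.00) / 114000 ≈ 0.9600.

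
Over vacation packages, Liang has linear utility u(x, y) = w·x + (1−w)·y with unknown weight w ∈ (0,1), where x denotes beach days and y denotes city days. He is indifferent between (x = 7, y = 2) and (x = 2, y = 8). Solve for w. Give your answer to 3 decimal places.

Equating utilities: w·7 + (1−w)·2 = w·2 + (1−w)·8.
w·(7−2) = (1−w)·(8−2), i.e. w·5 = (1−w)·6.
So w/(1−w) = 6/5 = 1.2000, giving w = 6/(5+6) = 0.545.

w = 0.545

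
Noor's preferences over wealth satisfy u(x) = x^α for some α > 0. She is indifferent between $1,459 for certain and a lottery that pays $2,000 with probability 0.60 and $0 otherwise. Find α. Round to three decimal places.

α ≈ 1.620

Since u(0) = 0, the lottery's EU is 0.60·2000^α.
Setting u(1459) equal to that: 1459^α = 0.60·2000^α ⇒ (1459/2000)^α = 0.60.
α = ln(0.60) / ln(1459/2000) = -0.510826/-0.315396 ≈ 1.620.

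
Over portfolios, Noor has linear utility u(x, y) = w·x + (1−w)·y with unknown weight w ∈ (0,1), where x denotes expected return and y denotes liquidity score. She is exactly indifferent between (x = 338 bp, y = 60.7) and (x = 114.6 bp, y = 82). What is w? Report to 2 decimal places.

w = 0.09

Indifference: w·338 + (1−w)·60.7 = w·114.6 + (1−w)·82.
Collecting terms: w·223.4 = (1−w)·21.3.
So w/(1−w) = 21.3/223.4 = 0.0953, giving w = 21.3/(223.4+21.3) = 0.09.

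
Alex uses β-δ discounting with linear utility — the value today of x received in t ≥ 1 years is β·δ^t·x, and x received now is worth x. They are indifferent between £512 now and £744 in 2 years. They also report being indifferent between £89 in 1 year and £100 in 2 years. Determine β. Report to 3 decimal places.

The second indifference involves only future payoffs, so β cancels: β·δ^1·89 = β·δ^2·100, giving δ = 89/100 = 0.89000.
The first indifference: 512 = β·δ^2·744, so β = 512/(δ^2·744) = 512/(0.79210·744) ≈ 0.869.

β ≈ 0.869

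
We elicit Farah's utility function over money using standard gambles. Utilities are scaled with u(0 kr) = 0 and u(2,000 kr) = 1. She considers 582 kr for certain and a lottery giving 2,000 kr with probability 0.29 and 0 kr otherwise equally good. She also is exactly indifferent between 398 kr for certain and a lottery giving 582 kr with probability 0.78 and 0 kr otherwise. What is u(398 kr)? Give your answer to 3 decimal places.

0.226

From the first indifference, u(582 kr) = 0.29·u(2,000 kr) + 0.71·u(0 kr) = 0.29·1 + 0.71·0 = 0.29.
Chaining: u(398 kr) = 0.78·0.29 + 0.22·0.00 = 0.2262.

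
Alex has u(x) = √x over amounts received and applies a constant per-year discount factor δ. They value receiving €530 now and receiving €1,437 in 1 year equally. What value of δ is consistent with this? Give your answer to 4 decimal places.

Equating discounted utilities: u(530) = δ·u(1437) ⇒ δ = u(530)/u(1437).
Since u(x) = √x, δ = √(530/1437) = 0.60731.

δ ≈ 0.6073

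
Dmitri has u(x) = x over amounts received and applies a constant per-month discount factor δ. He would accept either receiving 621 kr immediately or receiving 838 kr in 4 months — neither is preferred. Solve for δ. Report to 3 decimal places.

Indifference means u(621) = δ^4 · u(838), so δ^4 = u(621)/u(838).
With u(x) = x: δ^4 = 621/838 = 0.74105.
Hence δ = (0.74105)^(1/4) = 0.92782.

δ ≈ 0.928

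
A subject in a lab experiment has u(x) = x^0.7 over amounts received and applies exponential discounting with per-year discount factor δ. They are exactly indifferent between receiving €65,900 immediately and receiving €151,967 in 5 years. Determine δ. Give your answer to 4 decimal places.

Equating discounted utilities: u(65900) = δ^5·u(151967) ⇒ δ^5 = u(65900)/u(151967).
With u(x) = x^0.7: δ^5 = 65900^0.7/151967^0.7 = (65900/151967)^0.7 = 0.55718.
Hence δ = (0.55718)^(1/5) = 0.889609.

δ ≈ 0.8896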